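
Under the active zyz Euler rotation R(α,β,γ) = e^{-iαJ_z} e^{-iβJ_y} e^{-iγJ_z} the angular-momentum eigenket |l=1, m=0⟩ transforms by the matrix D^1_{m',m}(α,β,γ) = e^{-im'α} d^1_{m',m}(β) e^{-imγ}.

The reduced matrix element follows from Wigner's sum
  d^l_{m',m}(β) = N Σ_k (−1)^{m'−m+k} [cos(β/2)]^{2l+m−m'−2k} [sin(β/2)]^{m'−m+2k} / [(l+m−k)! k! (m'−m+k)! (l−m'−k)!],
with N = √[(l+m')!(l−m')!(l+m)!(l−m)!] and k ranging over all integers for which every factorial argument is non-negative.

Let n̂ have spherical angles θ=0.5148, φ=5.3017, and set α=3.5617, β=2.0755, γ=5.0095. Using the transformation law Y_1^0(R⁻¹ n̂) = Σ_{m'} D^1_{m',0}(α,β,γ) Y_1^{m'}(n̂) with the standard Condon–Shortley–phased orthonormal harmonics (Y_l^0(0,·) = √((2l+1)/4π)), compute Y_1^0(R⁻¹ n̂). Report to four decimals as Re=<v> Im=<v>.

Need the full column D^1_{m',0} for m'=−1..1 at α=3.5617, β=2.0755, γ=5.0095.
cos(β/2)=0.508159, sin(β/2)=0.861263
d^1_{-1,0}: single k=1 term ⇒ +0.618943;  D = -0.565123-0.252441i
d^1_{0,0}: k∈[0..1] ⇒ +0.258226 -0.741774 = -0.483548;  D = -0.483548+0.000000i
d^1_{1,0}: single k=0 term ⇒ -0.618943;  D = +0.565123-0.252441i
Y_1^{m'}(θ=0.5148,φ=5.3017) and Σ D·Y over m':
  (-0.5651-0.2524i)·(+0.0945+0.1414i)  (-0.4835+0.0000i)·(+0.4253+0.0000i)  (+0.5651-0.2524i)·(-0.0945+0.1414i)
Y_1^0(R⁻¹ n̂) = -0.241101+0.000000i

Re=-0.2411 Im=0.0000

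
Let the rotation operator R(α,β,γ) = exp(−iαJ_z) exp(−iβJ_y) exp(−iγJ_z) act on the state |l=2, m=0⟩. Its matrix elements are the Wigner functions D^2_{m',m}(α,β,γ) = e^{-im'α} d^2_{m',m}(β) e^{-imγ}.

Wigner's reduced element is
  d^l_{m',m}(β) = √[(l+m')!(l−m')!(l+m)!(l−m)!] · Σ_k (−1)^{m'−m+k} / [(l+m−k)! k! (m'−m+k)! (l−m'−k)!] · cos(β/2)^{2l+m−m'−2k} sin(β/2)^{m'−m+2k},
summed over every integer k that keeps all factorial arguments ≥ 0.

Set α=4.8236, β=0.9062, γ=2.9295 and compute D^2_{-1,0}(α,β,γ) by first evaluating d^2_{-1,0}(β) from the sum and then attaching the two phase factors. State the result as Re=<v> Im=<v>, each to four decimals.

First d^2_{-1,0}(β=0.9062), then the phase factors e^{-i(-1)α} and e^{-i(0)γ}:
c=cos(0.9062/2)=0.899094, s=sin(0.9062/2)=0.437755; N=√[1·6·2·2]=4.898979
k∈{1,2} keeps every argument non-negative
  k=1: (−1)^0·4.8990/(2)·0.8991^3·0.4378^1 = +0.779332
  k=2: (−1)^1·4.8990/(2)·0.8991^1·0.4378^3 = -0.184745
d^2_{-1,0}(0.9062) = +0.779332 -0.184745 = +0.594586
D = (+0.110982-0.993822i)·(+0.594586)·(+1.000000+0.000000i) = +0.065988-0.590913i

Re=0.0660 Im=-0.5909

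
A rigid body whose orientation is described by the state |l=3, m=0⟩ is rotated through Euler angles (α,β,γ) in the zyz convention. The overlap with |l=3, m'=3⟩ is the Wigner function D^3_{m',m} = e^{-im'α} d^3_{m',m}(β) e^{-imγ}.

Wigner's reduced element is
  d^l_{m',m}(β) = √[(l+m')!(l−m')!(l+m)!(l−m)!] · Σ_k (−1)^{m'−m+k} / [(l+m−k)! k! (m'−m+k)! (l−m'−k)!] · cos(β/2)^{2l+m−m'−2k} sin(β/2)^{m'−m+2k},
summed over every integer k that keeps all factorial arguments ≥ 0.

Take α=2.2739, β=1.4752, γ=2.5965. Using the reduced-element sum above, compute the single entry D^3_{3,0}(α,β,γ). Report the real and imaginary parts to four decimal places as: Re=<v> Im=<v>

Split into d^3_{3,0}(β=1.4752) × two z-phases.
With c≡cos(β/2)=0.740085 and s≡sin(β/2)=0.672514, N=[720·1·6·6]^{1/2}=160.996894
Admissible k: 0..0 (factorial args all ≥0)
  k=0: (−1)^3·160.9969/(36)·0.7401^3·0.6725^3 = -0.551395
d^3_{3,0}(1.4752) = -0.551395
Phases: e^{-i·(3)·2.2739}=+0.858471-0.512861i, e^{-i·(0)·2.5965}=+1.000000+0.000000i ⇒ D=-0.473357+0.282789i

Re=-0.4734 Im=0.2828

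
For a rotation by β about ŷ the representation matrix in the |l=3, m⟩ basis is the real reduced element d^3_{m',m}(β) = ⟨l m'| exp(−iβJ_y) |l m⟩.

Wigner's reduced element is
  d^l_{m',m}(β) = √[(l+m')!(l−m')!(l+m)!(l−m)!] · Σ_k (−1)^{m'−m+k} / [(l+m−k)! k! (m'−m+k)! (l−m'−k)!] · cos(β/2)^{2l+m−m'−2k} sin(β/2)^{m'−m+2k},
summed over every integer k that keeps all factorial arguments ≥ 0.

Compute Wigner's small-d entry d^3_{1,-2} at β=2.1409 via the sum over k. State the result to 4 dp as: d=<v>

d=0.3172

d^3_{1,-2}(β=2.1409) via Wigner's sum:
With c≡cos(β/2)=0.479729 and s≡sin(β/2)=0.877416, N=[24·2·1·120]^{1/2}=75.894664
Admissible k: 0..1 (factorial args all ≥0)
  k=0: (−1)^3·75.8947/(12)·0.4797^3·0.8774^3 = -0.471668
  k=1: (−1)^4·75.8947/(24)·0.4797^1·0.8774^5 = +0.788906
d^3_{1,-2}(2.1409) = -0.471668 +0.788906 = +0.317238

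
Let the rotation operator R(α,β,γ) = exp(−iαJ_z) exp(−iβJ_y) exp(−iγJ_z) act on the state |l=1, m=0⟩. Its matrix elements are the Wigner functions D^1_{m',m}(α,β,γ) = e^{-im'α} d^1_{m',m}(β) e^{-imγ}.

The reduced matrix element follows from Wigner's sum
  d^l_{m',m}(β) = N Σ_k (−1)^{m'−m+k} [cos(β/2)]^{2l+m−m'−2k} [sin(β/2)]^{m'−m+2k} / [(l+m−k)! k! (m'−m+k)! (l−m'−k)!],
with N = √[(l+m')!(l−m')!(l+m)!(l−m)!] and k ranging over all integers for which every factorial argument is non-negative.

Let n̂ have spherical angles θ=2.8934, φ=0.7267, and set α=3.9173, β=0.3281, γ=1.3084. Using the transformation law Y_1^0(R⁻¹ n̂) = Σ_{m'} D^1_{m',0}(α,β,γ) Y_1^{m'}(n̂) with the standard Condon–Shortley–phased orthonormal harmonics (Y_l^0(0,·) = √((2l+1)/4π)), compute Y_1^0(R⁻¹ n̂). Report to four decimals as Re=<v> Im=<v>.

Need the full column D^1_{m',0} for m'=−1..1 at α=3.9173, β=0.3281, γ=1.3084.
cos(β/2)=0.986574, sin(β/2)=0.163315
d^1_{-1,0}: single k=1 term ⇒ +0.227862;  D = -0.162676-0.159554i
d^1_{0,0}: k∈[0..1] ⇒ +0.973328 -0.026672 = +0.946656;  D = +0.946656+0.000000i
d^1_{1,0}: single k=0 term ⇒ -0.227862;  D = +0.162676-0.159554i
Y_1^{m'}(θ=2.8934,φ=0.7267) and Σ D·Y over m':
  (-0.1627-0.1596i)·(+0.0634-0.0564i)  (+0.9467+0.0000i)·(-0.4736+0.0000i)  (+0.1627-0.1596i)·(-0.0634-0.0564i)
Y_1^0(R⁻¹ n̂) = -0.486997+0.000000i

Re=-0.4870 Im=0.0000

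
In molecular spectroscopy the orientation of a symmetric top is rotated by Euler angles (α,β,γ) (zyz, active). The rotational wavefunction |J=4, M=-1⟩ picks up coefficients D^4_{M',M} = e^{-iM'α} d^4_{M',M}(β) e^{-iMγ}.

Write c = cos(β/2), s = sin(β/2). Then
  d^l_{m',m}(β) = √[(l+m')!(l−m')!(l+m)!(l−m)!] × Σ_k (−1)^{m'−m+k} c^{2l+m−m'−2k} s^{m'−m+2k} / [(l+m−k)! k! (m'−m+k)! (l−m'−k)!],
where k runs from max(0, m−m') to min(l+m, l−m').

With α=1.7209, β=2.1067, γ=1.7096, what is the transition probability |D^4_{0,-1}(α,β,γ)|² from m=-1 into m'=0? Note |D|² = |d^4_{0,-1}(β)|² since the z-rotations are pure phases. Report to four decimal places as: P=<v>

P=0.0831

First d^4_{0,-1}(β=2.1067), then the phase factors e^{-i(0)α} and e^{-i(-1)γ}:
Half-angle: c=0.494662, s=0.869085. N=√(24·24·6·120)=643.987578
The bounds max(0,m−m')=0 and min(l+m,l−m')=3 give 4 terms
  k=0: (−1)^1·643.9876/(144)·0.4947^7·0.8691^1 = -0.028167
  k=1: (−1)^2·643.9876/(24)·0.4947^5·0.8691^3 = +0.521672
  k=2: (−1)^3·643.9876/(24)·0.4947^3·0.8691^5 = -1.610292
  k=3: (−1)^4·643.9876/(144)·0.4947^1·0.8691^7 = +0.828439
d^4_{0,-1}(2.1067) = -0.028167 +0.521672 -1.610292 +0.828439 = -0.288348
|D^4_{0,-1}|² = |d^4_{0,-1}(β)|² = (-0.288348)² = 0.083145 (the z-rotation phases have unit modulus)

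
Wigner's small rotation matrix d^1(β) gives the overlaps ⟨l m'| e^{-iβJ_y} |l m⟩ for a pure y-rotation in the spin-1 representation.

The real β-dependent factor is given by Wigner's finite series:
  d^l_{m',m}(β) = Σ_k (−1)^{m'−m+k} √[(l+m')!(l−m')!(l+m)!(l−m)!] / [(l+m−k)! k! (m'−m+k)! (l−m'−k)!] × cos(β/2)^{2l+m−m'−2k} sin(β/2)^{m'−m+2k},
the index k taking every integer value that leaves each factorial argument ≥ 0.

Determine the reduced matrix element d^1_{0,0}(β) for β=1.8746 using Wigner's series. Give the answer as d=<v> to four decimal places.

d=-0.2992

d^1_{0,0}(β=1.8746) via Wigner's sum:
With c≡cos(β/2)=0.591966 and s≡sin(β/2)=0.805963, N=[1·1·1·1]^{1/2}=1.000000
Admissible k: 0..1 (factorial args all ≥0)
  k=0: (−1)^0·1.0000/(1)·0.5920^2·0.8060^0 = +0.350424
  k=1: (−1)^1·1.0000/(1)·0.5920^0·0.8060^2 = -0.649576
d^1_{0,0}(1.8746) = +0.350424 -0.649576 = -0.299152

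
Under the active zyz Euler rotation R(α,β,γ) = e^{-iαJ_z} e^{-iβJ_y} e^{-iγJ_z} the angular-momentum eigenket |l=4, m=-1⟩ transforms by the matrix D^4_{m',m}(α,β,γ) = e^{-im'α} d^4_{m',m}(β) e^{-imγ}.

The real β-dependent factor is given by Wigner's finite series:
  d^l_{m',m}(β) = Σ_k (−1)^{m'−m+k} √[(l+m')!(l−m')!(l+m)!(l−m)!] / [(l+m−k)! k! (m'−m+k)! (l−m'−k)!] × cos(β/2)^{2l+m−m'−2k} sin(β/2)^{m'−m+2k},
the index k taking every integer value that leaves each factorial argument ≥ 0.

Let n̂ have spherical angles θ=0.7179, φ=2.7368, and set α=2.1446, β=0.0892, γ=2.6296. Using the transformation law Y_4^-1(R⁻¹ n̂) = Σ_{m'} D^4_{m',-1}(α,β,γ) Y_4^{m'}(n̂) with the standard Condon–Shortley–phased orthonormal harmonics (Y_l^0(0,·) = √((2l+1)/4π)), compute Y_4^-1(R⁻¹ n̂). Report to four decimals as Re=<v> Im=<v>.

Need the full column D^4_{m',-1} for m'=−4..4 at α=2.1446, β=0.0892, γ=2.6296.
cos(β/2)=0.999006, sin(β/2)=0.044585
d^4_{-4,-1}: single k=3 term ⇒ +0.000660;  D = +0.000139-0.000645i
d^4_{-3,-1}: k∈[2..3] ⇒ +0.015684 -0.000052 = +0.015632;  D = -0.014622+0.005527i
d^4_{-2,-1}: k∈[1..3] ⇒ +0.187846 -0.001871 +0.000002 = +0.185978;  D = +0.149658+0.110410i
d^4_{-1,-1}: k∈[0..3] ⇒ +0.992072 -0.029640 +0.000118 -0.000000 = +0.962550;  D = +0.059458-0.960712i
d^4_{0,-1}: k∈[0..3] ⇒ -0.198007 +0.002366 -0.000005 +0.000000 = -0.195646;  D = +0.170558-0.095850i
d^4_{1,-1}: k∈[0..3] ⇒ +0.019760 -0.000118 +0.000000 -0.000000 = +0.019642;  D = +0.017377+0.009157i
d^4_{2,-1}: k∈[0..2] ⇒ -0.001247 +0.000004 -0.000000 = -0.001243;  D = +0.000110+0.001239i
d^4_{3,-1}: k∈[0..1] ⇒ +0.000052 -0.000000 = +0.000052;  D = -0.000041+0.000032i
d^4_{4,-1}: single k=0 term ⇒ -0.000001;  D = -0.000001-0.000000i
Y_4^{m'}(θ=0.7179,φ=2.7368) and Σ D·Y over m':
  (+0.0001-0.0006i)·(-0.0040+0.0828i)  (-0.0146+0.0055i)·(-0.0936-0.2515i)  (+0.1497+0.1104i)·(+0.2967+0.3114i)  (+0.0595-0.9607i)·(-0.2092-0.0896i)  (+0.1706-0.0958i)·(-0.2914+0.0000i)  (+0.0174+0.0092i)·(+0.2092-0.0896i)  (+0.0001+0.0012i)·(+0.2967-0.3114i)  (-0.0000+0.0000i)·(+0.0936-0.2515i)  (-0.0000-0.0000i)·(-0.0040-0.0828i)
Y_4^-1(R⁻¹ n̂) = -0.130554+0.306828i

Re=-0.1306 Im=0.3068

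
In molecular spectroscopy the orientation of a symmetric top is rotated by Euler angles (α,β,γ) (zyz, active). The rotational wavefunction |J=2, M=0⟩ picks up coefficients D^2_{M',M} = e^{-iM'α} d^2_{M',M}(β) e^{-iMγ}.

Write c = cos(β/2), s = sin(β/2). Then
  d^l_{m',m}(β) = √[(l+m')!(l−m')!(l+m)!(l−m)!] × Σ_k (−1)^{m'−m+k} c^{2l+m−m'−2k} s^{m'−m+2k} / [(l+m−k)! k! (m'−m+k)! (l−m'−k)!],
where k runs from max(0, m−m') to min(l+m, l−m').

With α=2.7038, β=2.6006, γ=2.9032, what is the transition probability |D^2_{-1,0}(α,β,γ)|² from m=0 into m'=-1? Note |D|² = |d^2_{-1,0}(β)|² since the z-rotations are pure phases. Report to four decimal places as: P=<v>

P=0.2923

D^2_{-1,0}(2.7038,2.6006,2.9032) = e^{-i·-1·2.7038}·d^2_{-1,0}(2.6006)·e^{-i·0·2.9032}. Compute d first:
With c≡cos(β/2)=0.267210 and s≡sin(β/2)=0.963638, N=[1·6·2·2]^{1/2}=4.898979
The bounds max(0,m−m')=1 and min(l+m,l−m')=2 give 2 terms
  k=1: (−1)^0·4.8990/(2)·0.2672^3·0.9636^1 = +0.045035
  k=2: (−1)^1·4.8990/(2)·0.2672^1·0.9636^3 = -0.585693
d^2_{-1,0}(2.6006) = +0.045035 -0.585693 = -0.540659
|D^2_{-1,0}|² = |d^2_{-1,0}(β)|² = (-0.540659)² = 0.292312 (the z-rotation phases have unit modulus)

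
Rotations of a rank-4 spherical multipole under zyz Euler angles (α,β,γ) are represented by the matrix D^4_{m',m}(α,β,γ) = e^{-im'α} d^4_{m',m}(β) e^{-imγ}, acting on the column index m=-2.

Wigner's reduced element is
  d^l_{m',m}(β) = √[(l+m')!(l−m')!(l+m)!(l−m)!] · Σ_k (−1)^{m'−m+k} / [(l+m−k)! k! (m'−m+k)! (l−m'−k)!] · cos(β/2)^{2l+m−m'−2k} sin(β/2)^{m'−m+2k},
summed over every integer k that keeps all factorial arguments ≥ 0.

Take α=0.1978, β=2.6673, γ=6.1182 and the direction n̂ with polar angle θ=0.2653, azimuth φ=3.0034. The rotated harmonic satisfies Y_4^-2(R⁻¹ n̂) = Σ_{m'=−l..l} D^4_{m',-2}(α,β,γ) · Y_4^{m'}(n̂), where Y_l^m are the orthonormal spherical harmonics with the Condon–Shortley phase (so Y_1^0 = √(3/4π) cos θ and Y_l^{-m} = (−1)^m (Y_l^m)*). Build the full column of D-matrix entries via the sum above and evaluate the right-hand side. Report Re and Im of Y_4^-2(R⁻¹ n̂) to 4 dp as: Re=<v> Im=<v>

Need the full column D^4_{m',-2} for m'=−4..4 at α=0.1978, β=2.6673, γ=6.1182.
cos(β/2)=0.234930, sin(β/2)=0.972012
d^4_{-4,-2}: single k=2 term ⇒ +0.000841;  D = +0.000753+0.000374i
d^4_{-3,-2}: k∈[1..2] ⇒ +0.000144 -0.007377 = -0.007234;  D = -0.006984-0.001884i
d^4_{-2,-2}: k∈[0..2] ⇒ +0.000009 -0.001906 +0.040788 = +0.038891;  D = +0.038807+0.002551i
d^4_{-1,-2}: k∈[0..2] ⇒ -0.000163 +0.013942 -0.159107 = -0.145328;  D = -0.144060+0.019152i
d^4_{0,-2}: k∈[0..2] ⇒ +0.001507 -0.068791 +0.441599 = +0.374315;  D = +0.354122-0.121284i
d^4_{1,-2}: k∈[0..2] ⇒ -0.009294 +0.238660 -0.817103 = -0.587737;  D = -0.507765+0.295990i
d^4_{2,-2}: k∈[0..2] ⇒ +0.040788 -0.558583 +0.796846 = +0.279050;  D = +0.208763-0.185167i
d^4_{3,-2}: k∈[0..1] ⇒ -0.126287 +0.720617 = +0.594330;  D = +0.358461-0.474061i
d^4_{4,-2}: single k=0 term ⇒ +0.246312;  D = +0.107054-0.221831i
Y_4^{m'}(θ=0.2653,φ=3.0034) and Σ D·Y over m':
  (+0.0008+0.0004i)·(+0.0018+0.0011i)  (-0.0070-0.0019i)·(-0.0199-0.0088i)  (+0.0388+0.0026i)·(+0.1221+0.0346i)  (-0.1441+0.0192i)·(-0.4172-0.0580i)  (+0.3541-0.1213i)·(+0.5729+0.0000i)  (-0.5078+0.2960i)·(+0.4172-0.0580i)  (+0.2088-0.1852i)·(+0.1221-0.0346i)  (+0.3585-0.4741i)·(+0.0199-0.0088i)  (+0.1071-0.2218i)·(+0.0018-0.0011i)
Y_4^-2(R⁻¹ n̂) = +0.096205+0.042646i

Re=0.0962 Im=0.0426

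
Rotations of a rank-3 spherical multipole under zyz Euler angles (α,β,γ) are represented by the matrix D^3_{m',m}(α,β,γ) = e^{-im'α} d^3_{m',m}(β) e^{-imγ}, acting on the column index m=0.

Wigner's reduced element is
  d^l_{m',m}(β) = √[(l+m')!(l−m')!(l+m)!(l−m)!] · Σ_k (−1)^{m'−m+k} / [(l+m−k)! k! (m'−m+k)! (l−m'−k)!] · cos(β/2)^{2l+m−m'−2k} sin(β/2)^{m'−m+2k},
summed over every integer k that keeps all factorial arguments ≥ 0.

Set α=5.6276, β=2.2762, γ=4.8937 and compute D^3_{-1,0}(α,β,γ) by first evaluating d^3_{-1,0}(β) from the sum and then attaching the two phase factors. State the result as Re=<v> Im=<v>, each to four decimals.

Split into d^3_{-1,0}(β=2.2762) × two z-phases.
Half-angle: c=0.419320, s=0.907838. N=√(2·24·6·6)=41.569219
k: max(0,(0)−(-1))=1 … min(3+(0),3−(-1))=3
  k=1: (−1)^0·41.5692/(12)·0.4193^5·0.9078^1 = +0.040769
  k=2: (−1)^1·41.5692/(4)·0.4193^3·0.9078^3 = -0.573291
  k=3: (−1)^2·41.5692/(12)·0.4193^1·0.9078^5 = +0.895734
d^3_{-1,0}(2.2762) = +0.040769 -0.573291 +0.895734 = +0.363212
D = (+0.792691-0.609623i)·(+0.363212)·(+1.000000+0.000000i) = +0.287915-0.221423i

Re=0.2879 Im=-0.2214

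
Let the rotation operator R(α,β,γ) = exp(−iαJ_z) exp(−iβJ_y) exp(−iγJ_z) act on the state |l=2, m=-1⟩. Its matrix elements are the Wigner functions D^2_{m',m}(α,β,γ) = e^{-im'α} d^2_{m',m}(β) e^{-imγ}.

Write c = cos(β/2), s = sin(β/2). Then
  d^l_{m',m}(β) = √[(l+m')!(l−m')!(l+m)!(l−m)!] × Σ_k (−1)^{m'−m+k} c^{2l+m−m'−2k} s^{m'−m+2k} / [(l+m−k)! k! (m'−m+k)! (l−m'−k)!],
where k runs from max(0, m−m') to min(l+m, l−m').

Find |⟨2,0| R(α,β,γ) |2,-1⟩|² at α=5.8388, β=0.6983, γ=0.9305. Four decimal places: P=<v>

First d^2_{0,-1}(β=0.6983), then the phase factors e^{-i(0)α} and e^{-i(-1)γ}:
Half-angle: c=0.939664, s=0.342099. N=√(2·2·1·6)=4.898979
The bounds max(0,m−m')=0 and min(l+m,l−m')=1 give 2 terms
  k=0: (−1)^1·4.8990/(2)·0.9397^3·0.3421^1 = -0.695257
  k=1: (−1)^2·4.8990/(2)·0.9397^1·0.3421^3 = +0.092152
d^2_{0,-1}(0.6983) = -0.695257 +0.092152 = -0.603105
|D^2_{0,-1}|² = |d^2_{0,-1}(β)|² = (-0.603105)² = 0.363735 (the z-rotation phases have unit modulus)

P=0.3637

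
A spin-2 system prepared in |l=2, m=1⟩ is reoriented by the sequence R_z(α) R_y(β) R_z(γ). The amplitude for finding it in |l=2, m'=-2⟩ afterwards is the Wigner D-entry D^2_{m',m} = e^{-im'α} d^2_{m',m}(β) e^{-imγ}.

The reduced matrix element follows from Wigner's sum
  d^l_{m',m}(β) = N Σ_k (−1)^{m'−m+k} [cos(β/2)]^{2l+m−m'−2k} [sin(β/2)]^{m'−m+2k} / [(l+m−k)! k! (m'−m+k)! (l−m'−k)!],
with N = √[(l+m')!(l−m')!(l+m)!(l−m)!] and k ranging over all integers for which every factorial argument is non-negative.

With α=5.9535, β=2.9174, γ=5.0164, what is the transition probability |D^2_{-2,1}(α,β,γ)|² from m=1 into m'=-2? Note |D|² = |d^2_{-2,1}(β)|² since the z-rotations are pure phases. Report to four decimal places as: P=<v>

P=0.0482

D^2_{-2,1}(5.9535,2.9174,5.0164) = e^{-i·-2·5.9535}·d^2_{-2,1}(2.9174)·e^{-i·1·5.0164}. Compute d first:
c=cos(2.9174/2)=0.111862, s=sin(2.9174/2)=0.993724; N=√[1·24·6·1]=12.000000
k∈{3} keeps every argument non-negative
  k=3: (−1)^0·12.0000/(6)·0.1119^1·0.9937^3 = +0.219537
d^2_{-2,1}(2.9174) = +0.219537
|D^2_{-2,1}|² = |d^2_{-2,1}(β)|² = (+0.219537)² = 0.048197 (the z-rotation phases have unit modulus)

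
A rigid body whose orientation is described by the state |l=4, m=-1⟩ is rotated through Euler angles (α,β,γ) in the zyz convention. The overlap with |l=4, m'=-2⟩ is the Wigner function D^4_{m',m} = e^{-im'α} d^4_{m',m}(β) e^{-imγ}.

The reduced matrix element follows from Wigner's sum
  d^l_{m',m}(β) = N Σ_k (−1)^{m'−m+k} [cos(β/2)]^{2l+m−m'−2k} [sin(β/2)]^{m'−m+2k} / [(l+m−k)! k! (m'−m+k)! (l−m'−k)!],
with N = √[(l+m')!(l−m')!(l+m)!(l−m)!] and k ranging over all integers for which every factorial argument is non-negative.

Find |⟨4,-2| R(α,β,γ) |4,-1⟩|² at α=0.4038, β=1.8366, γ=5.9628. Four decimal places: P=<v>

P=0.0515

First d^4_{-2,-1}(β=1.8366), then the phase factors e^{-i(-2)α} and e^{-i(-1)γ}:
With c≡cos(β/2)=0.607172 and s≡sin(β/2)=0.794571, N=[2·720·6·120]^{1/2}=1018.233765
k∈{1,2,3} keeps every argument non-negative
  k=1: (−1)^0·1018.2338/(240)·0.6072^7·0.7946^1 = +0.102553
  k=2: (−1)^1·1018.2338/(48)·0.6072^5·0.7946^3 = -0.878136
  k=3: (−1)^2·1018.2338/(72)·0.6072^3·0.7946^5 = +1.002564
d^4_{-2,-1}(1.8366) = +0.102553 -0.878136 +1.002564 = +0.226982
|D^4_{-2,-1}|² = |d^4_{-2,-1}(β)|² = (+0.226982)² = 0.051521 (the z-rotation phases have unit modulus)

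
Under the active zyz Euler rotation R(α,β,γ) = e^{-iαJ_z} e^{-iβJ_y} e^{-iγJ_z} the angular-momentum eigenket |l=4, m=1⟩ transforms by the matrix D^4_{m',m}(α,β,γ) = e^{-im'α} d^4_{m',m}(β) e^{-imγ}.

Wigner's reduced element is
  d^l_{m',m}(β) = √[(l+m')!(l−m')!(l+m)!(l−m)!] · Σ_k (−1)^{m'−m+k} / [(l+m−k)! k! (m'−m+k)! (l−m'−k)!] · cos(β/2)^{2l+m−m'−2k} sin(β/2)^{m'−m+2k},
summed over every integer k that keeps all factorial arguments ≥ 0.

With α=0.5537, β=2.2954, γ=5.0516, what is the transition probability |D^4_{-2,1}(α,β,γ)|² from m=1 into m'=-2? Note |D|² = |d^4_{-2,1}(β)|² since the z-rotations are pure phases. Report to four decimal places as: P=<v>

Split into d^4_{-2,1}(β=2.2954) × two z-phases.
Half-angle: c=0.410586, s=0.911822. N=√(2·720·120·6)=1018.233765
Admissible k: 3..5 (factorial args all ≥0)
  k=3: (−1)^0·1018.2338/(72)·0.4106^5·0.9118^3 = +0.125102
  k=4: (−1)^1·1018.2338/(48)·0.4106^3·0.9118^5 = -0.925482
  k=5: (−1)^2·1018.2338/(240)·0.4106^1·0.9118^7 = +0.912873
d^4_{-2,1}(2.2954) = +0.125102 -0.925482 +0.912873 = +0.112493
|D^4_{-2,1}|² = |d^4_{-2,1}(β)|² = (+0.112493)² = 0.012655 (the z-rotation phases have unit modulus)

P=0.0127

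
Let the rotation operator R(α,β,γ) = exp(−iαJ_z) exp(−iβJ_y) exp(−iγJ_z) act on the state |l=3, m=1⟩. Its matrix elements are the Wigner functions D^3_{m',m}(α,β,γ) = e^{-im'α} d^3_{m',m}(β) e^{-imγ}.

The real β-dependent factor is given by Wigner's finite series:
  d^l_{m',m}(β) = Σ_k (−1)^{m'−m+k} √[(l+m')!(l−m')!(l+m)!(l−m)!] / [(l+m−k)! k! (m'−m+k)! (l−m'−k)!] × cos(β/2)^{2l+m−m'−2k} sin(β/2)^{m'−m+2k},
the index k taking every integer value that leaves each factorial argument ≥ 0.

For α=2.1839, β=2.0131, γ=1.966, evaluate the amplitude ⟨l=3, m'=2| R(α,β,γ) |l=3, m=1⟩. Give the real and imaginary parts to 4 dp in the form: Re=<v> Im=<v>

First d^3_{2,1}(β=2.0131), then the phase factors e^{-i(2)α} and e^{-i(1)γ}:
Half-angle: c=0.534779, s=0.844992. N=√(120·1·24·2)=75.894664
k∈{0,1} keeps every argument non-negative
  k=0: (−1)^1·75.8947/(24)·0.5348^5·0.8450^1 = -0.116876
  k=1: (−1)^2·75.8947/(12)·0.5348^3·0.8450^3 = +0.583594
d^3_{2,1}(2.0131) = -0.116876 +0.583594 = +0.466718
D = (-0.337810+0.941214i)·(+0.466718)·(-0.384996-0.922918i) = +0.466121-0.023613i

Re=0.4661 Im=-0.0236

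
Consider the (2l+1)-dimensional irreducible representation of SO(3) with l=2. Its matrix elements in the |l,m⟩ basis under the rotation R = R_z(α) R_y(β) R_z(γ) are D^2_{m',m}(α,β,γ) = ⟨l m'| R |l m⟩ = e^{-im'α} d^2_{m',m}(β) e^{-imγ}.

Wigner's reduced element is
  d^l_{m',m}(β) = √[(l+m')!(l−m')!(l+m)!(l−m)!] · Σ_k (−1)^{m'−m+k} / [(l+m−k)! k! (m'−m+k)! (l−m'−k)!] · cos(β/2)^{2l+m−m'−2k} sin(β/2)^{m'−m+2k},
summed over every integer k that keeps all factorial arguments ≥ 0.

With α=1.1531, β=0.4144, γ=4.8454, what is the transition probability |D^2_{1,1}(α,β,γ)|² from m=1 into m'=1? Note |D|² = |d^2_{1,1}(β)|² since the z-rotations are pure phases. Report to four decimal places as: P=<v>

D^2_{1,1}(1.1531,0.4144,4.8454) = e^{-i·1·1.1531}·d^2_{1,1}(0.4144)·e^{-i·1·4.8454}. Compute d first:
Half-angle: c=0.978611, s=0.205721. N=√(6·1·6·1)=6.000000
The bounds max(0,m−m')=0 and min(l+m,l−m')=1 give 2 terms
  k=0: (−1)^0·6.0000/(6)·0.9786^4·0.2057^0 = +0.917149
  k=1: (−1)^1·6.0000/(2)·0.9786^2·0.2057^2 = -0.121590
d^2_{1,1}(0.4144) = +0.917149 -0.121590 = +0.795559
|D^2_{1,1}|² = |d^2_{1,1}(β)|² = (+0.795559)² = 0.632915 (the z-rotation phases have unit modulus)

P=0.6329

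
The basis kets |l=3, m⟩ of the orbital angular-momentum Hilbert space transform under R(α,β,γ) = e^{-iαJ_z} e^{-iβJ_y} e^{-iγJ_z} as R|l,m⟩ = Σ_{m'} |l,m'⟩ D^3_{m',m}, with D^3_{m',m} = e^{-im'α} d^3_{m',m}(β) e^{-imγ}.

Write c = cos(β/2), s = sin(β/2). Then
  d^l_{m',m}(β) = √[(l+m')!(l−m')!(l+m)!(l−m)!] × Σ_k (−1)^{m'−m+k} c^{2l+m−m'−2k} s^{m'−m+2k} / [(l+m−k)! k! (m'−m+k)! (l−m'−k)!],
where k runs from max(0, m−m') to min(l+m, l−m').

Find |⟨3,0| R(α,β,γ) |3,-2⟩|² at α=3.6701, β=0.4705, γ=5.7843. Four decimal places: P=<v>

Split into d^3_{0,-2}(β=0.4705) × two z-phases.
c=cos(0.4705/2)=0.972456, s=sin(0.4705/2)=0.233086; N=√[6·6·1·120]=65.726707
k∈{0,1} keeps every argument non-negative
  k=0: (−1)^2·65.7267/(12)·0.9725^4·0.2331^2 = +0.266117
  k=1: (−1)^3·65.7267/(12)·0.9725^2·0.2331^4 = -0.015289
d^3_{0,-2}(0.4705) = +0.266117 -0.015289 = +0.250829
|D^3_{0,-2}|² = |d^3_{0,-2}(β)|² = (+0.250829)² = 0.062915 (the z-rotation phases have unit modulus)

P=0.0629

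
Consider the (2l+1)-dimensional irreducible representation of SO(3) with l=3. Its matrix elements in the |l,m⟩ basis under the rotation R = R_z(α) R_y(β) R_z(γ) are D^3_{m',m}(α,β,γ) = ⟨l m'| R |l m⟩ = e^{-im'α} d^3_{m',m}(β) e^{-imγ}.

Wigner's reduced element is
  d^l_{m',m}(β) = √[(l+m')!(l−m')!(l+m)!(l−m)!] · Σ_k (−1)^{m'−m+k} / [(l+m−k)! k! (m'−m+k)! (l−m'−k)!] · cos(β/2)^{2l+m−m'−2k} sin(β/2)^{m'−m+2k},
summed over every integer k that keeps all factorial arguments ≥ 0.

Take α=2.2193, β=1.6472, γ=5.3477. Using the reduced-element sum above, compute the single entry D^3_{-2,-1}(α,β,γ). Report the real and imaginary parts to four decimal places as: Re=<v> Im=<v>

Re=0.4185 Im=0.1582

First d^3_{-2,-1}(β=1.6472), then the phase factors e^{-i(-2)α} and e^{-i(-1)γ}:
Half-angle: c=0.679585, s=0.733597. N=√(1·120·2·24)=75.894664
Admissible k: 1..2 (factorial args all ≥0)
  k=1: (−1)^0·75.8947/(24)·0.6796^5·0.7336^1 = +0.336260
  k=2: (−1)^1·75.8947/(12)·0.6796^3·0.7336^3 = -0.783670
d^3_{-2,-1}(1.6472) = +0.336260 -0.783670 = -0.447410
Attach z-rotation phases: D = e^{-i(-2)(2.2193)}·(-0.447410)·e^{-i(-1)(5.3477)} = +0.418490+0.158248i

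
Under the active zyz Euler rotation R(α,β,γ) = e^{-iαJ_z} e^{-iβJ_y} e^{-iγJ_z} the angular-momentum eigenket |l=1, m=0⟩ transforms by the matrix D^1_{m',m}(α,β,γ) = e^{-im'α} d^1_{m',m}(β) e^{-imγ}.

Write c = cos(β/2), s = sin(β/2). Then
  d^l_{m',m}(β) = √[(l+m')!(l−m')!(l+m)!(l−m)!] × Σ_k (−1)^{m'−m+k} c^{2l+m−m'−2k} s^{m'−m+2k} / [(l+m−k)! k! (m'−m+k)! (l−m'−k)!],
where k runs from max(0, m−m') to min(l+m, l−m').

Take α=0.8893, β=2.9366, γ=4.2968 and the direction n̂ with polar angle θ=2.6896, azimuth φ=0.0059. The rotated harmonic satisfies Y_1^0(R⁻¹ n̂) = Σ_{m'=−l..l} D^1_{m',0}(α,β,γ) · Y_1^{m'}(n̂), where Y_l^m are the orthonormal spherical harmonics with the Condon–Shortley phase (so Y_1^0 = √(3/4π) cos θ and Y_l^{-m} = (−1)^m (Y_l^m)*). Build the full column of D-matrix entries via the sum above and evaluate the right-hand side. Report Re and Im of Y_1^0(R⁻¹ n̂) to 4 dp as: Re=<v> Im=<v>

Re=0.4579 Im=0.0000

Need the full column D^1_{m',0} for m'=−1..1 at α=0.8893, β=2.9366, γ=4.2968.
cos(β/2)=0.102317, sin(β/2)=0.994752
d^1_{-1,0}: single k=1 term ⇒ +0.143939;  D = +0.090675+0.111787i
d^1_{0,0}: k∈[0..1] ⇒ +0.010469 -0.989531 = -0.979062;  D = -0.979062+0.000000i
d^1_{1,0}: single k=0 term ⇒ -0.143939;  D = -0.090675+0.111787i
Y_1^{m'}(θ=2.6896,φ=0.0059) and Σ D·Y over m':
  (+0.0907+0.1118i)·(+0.1509-0.0009i)  (-0.9791+0.0000i)·(-0.4395+0.0000i)  (-0.0907+0.1118i)·(-0.1509-0.0009i)
Y_1^0(R⁻¹ n̂) = +0.457897+0.000000i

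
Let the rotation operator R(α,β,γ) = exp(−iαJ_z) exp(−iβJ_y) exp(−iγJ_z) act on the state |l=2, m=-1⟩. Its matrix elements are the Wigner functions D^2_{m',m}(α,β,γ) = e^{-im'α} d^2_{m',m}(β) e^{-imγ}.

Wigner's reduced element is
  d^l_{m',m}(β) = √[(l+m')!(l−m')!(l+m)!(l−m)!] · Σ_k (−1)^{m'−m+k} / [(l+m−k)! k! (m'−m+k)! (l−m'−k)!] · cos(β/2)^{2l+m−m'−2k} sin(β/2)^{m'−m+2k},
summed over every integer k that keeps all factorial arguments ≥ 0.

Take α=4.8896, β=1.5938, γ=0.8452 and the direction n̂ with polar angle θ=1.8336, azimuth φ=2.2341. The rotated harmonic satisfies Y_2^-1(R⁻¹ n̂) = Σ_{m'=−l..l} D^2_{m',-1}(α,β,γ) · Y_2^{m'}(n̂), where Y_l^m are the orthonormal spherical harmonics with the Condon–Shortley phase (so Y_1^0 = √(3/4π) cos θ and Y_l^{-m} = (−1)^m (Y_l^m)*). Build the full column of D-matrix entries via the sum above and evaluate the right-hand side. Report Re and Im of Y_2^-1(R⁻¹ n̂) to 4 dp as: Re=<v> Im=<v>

Re=0.0996 Im=-0.3329

Need the full column D^2_{m',-1} for m'=−2..2 at α=4.8896, β=1.5938, γ=0.8452.
cos(β/2)=0.698927, sin(β/2)=0.715193
d^2_{-2,-1}: single k=1 term ⇒ +0.488370;  D = -0.177137-0.455113i
d^2_{-1,-1}: k∈[0..1] ⇒ +0.238631 -0.749603 = -0.510972;  D = -0.436047+0.266375i
d^2_{0,-1}: k∈[0..1] ⇒ -0.598129 +0.626292 = +0.028164;  D = +0.018689+0.021069i
d^2_{1,-1}: k∈[0..1] ⇒ +0.749603 -0.261633 = +0.487970;  D = -0.302253+0.383090i
d^2_{2,-1}: single k=0 term ⇒ -0.511365;  D = +0.451007+0.241013i
Y_2^{m'}(θ=1.8336,φ=2.2341) and Σ D·Y over m':
  (-0.1771-0.4551i)·(-0.0871+0.3495i)  (-0.4360+0.2664i)·(+0.1193+0.1527i)  (+0.0187+0.0211i)·(-0.2515+0.0000i)  (-0.3023+0.3831i)·(-0.1193+0.1527i)  (+0.4510+0.2410i)·(-0.0871-0.3495i)
Y_2^-1(R⁻¹ n̂) = +0.099609-0.332879i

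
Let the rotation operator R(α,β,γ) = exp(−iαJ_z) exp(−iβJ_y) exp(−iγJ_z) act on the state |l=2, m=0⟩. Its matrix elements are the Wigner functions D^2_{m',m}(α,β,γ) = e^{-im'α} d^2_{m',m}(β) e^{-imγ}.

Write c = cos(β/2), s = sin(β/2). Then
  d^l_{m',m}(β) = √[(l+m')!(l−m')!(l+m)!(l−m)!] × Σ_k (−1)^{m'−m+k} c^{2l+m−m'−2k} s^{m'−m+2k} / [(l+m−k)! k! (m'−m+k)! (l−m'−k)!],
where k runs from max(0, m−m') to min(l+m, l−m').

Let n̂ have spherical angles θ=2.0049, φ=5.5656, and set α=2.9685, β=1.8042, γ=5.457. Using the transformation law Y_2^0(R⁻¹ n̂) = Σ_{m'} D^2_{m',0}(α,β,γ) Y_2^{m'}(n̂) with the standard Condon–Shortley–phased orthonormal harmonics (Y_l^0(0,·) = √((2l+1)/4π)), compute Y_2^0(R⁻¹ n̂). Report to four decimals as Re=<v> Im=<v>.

Need the full column D^2_{m',0} for m'=−2..2 at α=2.9685, β=1.8042, γ=5.457.
cos(β/2)=0.619964, sin(β/2)=0.784631
d^2_{-2,0}: single k=2 term ⇒ +0.579613;  D = +0.545227-0.196670i
d^2_{-1,0}: k∈[1..2] ⇒ +0.457973 -0.733563 = -0.275591;  D = +0.271472-0.047465i
d^2_{0,0}: k∈[0..2] ⇒ +0.147729 -0.946505 +0.379019 = -0.419757;  D = -0.419757+0.000000i
d^2_{1,0}: k∈[0..1] ⇒ -0.457973 +0.733563 = +0.275591;  D = -0.271472-0.047465i
d^2_{2,0}: single k=0 term ⇒ +0.579613;  D = +0.545227+0.196670i
Y_2^{m'}(θ=2.0049,φ=5.5656) and Σ D·Y over m':
  (+0.5452-0.1967i)·(+0.0430+0.3150i)  (+0.2715-0.0475i)·(-0.2221-0.1938i)  (-0.4198+0.0000i)·(-0.1480+0.0000i)  (-0.2715-0.0475i)·(+0.2221-0.1938i)  (+0.5452+0.1967i)·(+0.0430-0.3150i)
Y_2^0(R⁻¹ n̂) = +0.093929+0.000000i

Re=0.0939 Im=0.0000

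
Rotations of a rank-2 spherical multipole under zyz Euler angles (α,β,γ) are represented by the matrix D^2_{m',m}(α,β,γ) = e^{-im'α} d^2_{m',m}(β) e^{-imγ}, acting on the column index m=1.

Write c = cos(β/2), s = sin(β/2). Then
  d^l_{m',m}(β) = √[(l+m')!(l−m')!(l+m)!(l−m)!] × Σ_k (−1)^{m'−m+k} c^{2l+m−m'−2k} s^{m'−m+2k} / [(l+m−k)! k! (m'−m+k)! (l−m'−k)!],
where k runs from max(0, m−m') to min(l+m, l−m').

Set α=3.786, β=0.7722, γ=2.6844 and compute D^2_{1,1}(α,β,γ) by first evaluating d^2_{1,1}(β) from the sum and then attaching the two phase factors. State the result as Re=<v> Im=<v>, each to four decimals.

D^2_{1,1}(3.786,0.7722,2.6844) = e^{-i·1·3.786}·d^2_{1,1}(0.7722)·e^{-i·1·2.6844}. Compute d first:
With c≡cos(β/2)=0.926385 and s≡sin(β/2)=0.376578, N=[6·1·6·1]^{1/2}=6.000000
Admissible k: 0..1 (factorial args all ≥0)
  k=0: (−1)^0·6.0000/(6)·0.9264^4·0.3766^0 = +0.736488
  k=1: (−1)^1·6.0000/(2)·0.9264^2·0.3766^2 = -0.365103
d^2_{1,1}(0.7722) = +0.736488 -0.365103 = +0.371385
D = (-0.799456+0.600725i)·(+0.371385)·(-0.897295-0.441431i) = +0.364896-0.069123i

Re=0.3649 Im=-0.0691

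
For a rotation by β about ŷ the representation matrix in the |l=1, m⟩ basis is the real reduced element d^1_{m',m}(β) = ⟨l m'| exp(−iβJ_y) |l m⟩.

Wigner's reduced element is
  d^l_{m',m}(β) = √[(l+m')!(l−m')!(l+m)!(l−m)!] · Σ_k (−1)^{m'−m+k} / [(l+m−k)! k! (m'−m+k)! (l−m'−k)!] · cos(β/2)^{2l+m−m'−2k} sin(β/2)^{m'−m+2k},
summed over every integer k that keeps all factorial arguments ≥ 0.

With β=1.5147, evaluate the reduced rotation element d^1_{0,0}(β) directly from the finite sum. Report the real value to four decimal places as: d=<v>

d^1_{0,0}(β=1.5147) via Wigner's sum:
c=cos(1.5147/2)=0.726659, s=sin(1.5147/2)=0.686998; N=√[1·1·1·1]=1.000000
k∈{0,1} keeps every argument non-negative
  k=0: (−1)^0·1.0000/(1)·0.7267^2·0.6870^0 = +0.528033
  k=1: (−1)^1·1.0000/(1)·0.7267^0·0.6870^2 = -0.471967
d^1_{0,0}(1.5147) = +0.528033 -0.471967 = +0.056067

d=0.0561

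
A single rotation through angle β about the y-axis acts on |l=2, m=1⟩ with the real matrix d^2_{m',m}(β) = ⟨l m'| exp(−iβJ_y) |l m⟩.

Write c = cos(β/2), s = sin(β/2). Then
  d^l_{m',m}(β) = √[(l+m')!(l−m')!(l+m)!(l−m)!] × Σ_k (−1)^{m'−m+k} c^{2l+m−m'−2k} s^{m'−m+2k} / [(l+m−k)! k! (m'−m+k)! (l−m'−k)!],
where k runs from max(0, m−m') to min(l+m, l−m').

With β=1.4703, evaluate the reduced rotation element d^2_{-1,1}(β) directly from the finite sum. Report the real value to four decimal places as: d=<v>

d^2_{-1,1}(β=1.4703) via Wigner's sum:
With c≡cos(β/2)=0.741730 and s≡sin(β/2)=0.670698, N=[1·6·6·1]^{1/2}=6.000000
k: max(0,(1)−(-1))=2 … min(2+(1),2−(-1))=3
  k=2: (−1)^0·6.0000/(2)·0.7417^2·0.6707^2 = +0.742451
  k=3: (−1)^1·6.0000/(6)·0.7417^0·0.6707^4 = -0.202353
d^2_{-1,1}(1.4703) = +0.742451 -0.202353 = +0.540098

d=0.5401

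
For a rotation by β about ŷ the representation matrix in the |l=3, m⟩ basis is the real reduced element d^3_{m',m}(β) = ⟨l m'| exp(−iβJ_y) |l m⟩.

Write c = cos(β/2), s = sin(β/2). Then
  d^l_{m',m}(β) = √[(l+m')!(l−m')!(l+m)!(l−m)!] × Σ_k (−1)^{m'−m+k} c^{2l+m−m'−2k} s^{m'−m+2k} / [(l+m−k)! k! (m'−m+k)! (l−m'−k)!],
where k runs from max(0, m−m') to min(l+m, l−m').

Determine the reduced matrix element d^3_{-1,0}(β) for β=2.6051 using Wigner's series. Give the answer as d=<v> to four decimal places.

d=0.5962

d^3_{-1,0}(β=2.6051) via Wigner's sum:
c=cos(2.6051/2)=0.265041, s=sin(2.6051/2)=0.964237; N=√[2·24·6·6]=41.569219
Admissible k: 1..3 (factorial args all ≥0)
  k=1: (−1)^0·41.5692/(12)·0.2650^5·0.9642^1 = +0.004369
  k=2: (−1)^1·41.5692/(4)·0.2650^3·0.9642^3 = -0.173461
  k=3: (−1)^2·41.5692/(12)·0.2650^1·0.9642^5 = +0.765284
d^3_{-1,0}(2.6051) = +0.004369 -0.173461 +0.765284 = +0.596192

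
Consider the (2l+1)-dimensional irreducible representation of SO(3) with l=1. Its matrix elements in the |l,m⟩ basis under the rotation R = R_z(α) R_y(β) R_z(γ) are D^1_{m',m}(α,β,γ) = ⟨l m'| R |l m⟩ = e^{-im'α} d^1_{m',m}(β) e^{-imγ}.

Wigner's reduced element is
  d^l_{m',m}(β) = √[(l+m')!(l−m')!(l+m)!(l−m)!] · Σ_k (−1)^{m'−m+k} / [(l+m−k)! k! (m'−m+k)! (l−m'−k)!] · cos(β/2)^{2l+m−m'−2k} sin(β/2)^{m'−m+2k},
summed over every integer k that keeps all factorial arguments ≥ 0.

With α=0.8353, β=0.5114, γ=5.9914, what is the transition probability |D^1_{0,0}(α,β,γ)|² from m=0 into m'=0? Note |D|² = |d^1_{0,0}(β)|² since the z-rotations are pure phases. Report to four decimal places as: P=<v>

D^1_{0,0}(0.8353,0.5114,5.9914) = e^{-i·0·0.8353}·d^1_{0,0}(0.5114)·e^{-i·0·5.9914}. Compute d first:
Half-angle: c=0.967486, s=0.252923. N=√(1·1·1·1)=1.000000
k∈{0,1} keeps every argument non-negative
  k=0: (−1)^0·1.0000/(1)·0.9675^2·0.2529^0 = +0.936030
  k=1: (−1)^1·1.0000/(1)·0.9675^0·0.2529^2 = -0.063970
d^1_{0,0}(0.5114) = +0.936030 -0.063970 = +0.872060
|D^1_{0,0}|² = |d^1_{0,0}(β)|² = (+0.872060)² = 0.760489 (the z-rotation phases have unit modulus)

P=0.7605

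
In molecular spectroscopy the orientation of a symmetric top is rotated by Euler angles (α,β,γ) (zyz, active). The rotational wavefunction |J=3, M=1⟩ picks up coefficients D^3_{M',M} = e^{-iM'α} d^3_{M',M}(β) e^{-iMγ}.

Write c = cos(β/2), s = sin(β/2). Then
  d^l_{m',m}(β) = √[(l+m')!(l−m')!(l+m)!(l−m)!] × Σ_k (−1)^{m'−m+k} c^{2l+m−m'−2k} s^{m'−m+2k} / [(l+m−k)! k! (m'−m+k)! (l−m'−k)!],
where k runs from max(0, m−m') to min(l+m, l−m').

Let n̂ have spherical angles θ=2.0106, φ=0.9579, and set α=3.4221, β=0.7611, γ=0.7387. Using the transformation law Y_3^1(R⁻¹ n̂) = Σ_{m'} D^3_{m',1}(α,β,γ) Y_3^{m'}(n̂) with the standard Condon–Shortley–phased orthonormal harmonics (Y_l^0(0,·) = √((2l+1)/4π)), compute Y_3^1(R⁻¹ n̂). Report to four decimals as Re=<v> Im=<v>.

Need the full column D^3_{m',1} for m'=−3..3 at α=3.4221, β=0.7611, γ=0.7387.
cos(β/2)=0.928460, sin(β/2)=0.371431
d^3_{-3,1}: single k=4 term ⇒ +0.063546;  D = -0.063210-0.006522i
d^3_{-2,1}: k∈[3..4] ⇒ +0.259391 -0.020757 = +0.238635;  D = +0.234878-0.042179i
d^3_{-1,1}: k∈[2..4] ⇒ +0.615123 -0.131259 +0.002626 = +0.486489;  D = -0.436309+0.215188i
d^3_{0,1}: k∈[1..3] ⇒ +0.887741 -0.426223 +0.022738 = +0.484255;  D = +0.358031-0.326062i
d^3_{1,1}: k∈[0..2] ⇒ +0.640591 -0.820163 +0.098445 = -0.081128;  D = +0.042515-0.069096i
d^3_{2,1}: k∈[0..1] ⇒ -0.810393 +0.259391 = -0.551001;  D = -0.147544+0.530880i
d^3_{3,1}: single k=0 term ⇒ +0.397060;  D = +0.003743+0.397042i
Y_3^{m'}(θ=2.0106,φ=0.9579) and Σ D·Y over m':
  (-0.0632-0.0065i)·(-0.2981-0.0818i)  (+0.2349-0.0422i)·(+0.1205+0.3353i)  (-0.4363+0.2152i)·(-0.0158+0.0224i)  (+0.3580-0.3261i)·(+0.3326+0.0000i)  (+0.0425-0.0691i)·(+0.0158+0.0224i)  (-0.1475+0.5309i)·(+0.1205-0.3353i)  (+0.0037+0.3970i)·(+0.2981-0.0818i)
Y_3^1(R⁻¹ n̂) = +0.377916+0.190479i

Re=0.3779 Im=0.1905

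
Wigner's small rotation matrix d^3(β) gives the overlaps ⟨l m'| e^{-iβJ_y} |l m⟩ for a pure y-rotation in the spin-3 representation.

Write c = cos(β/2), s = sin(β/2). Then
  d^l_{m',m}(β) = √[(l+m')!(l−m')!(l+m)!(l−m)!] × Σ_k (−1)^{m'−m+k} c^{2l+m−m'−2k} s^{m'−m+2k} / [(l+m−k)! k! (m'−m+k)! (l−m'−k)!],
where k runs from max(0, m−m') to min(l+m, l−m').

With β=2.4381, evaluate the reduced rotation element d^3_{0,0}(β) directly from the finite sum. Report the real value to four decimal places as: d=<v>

d=0.0352

d^3_{0,0}(β=2.4381) via Wigner's sum:
With c≡cos(β/2)=0.344538 and s≡sin(β/2)=0.938772, N=[6·6·6·6]^{1/2}=36.000000
k: max(0,(0)−(0))=0 … min(3+(0),3−(0))=3
  k=0: (−1)^0·36.0000/(36)·0.3445^6·0.9388^0 = +0.001673
  k=1: (−1)^1·36.0000/(4)·0.3445^4·0.9388^2 = -0.111766
  k=2: (−1)^2·36.0000/(4)·0.3445^2·0.9388^4 = +0.829770
  k=3: (−1)^3·36.0000/(36)·0.3445^0·0.9388^6 = -0.684482
d^3_{0,0}(2.4381) = +0.001673 -0.111766 +0.829770 -0.684482 = +0.035194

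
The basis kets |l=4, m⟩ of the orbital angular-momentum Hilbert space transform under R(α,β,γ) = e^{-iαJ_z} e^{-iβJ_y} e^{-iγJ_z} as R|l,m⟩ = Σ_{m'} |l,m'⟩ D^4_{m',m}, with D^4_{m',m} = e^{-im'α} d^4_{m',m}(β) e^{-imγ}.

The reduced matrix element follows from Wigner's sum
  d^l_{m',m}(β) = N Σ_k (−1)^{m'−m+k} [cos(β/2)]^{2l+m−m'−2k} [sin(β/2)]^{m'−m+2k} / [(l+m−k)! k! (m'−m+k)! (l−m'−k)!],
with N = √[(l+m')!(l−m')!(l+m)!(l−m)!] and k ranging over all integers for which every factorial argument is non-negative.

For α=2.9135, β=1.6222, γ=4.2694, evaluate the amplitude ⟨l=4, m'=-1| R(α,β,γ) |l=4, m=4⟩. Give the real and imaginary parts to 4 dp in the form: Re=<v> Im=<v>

Re=-0.0132 Im=-0.4896

Split into d^4_{-1,4}(β=1.6222) × two z-phases.
With c≡cos(β/2)=0.688701 and s≡sin(β/2)=0.725045, N=[6·120·40320·1]^{1/2}=5387.986637
The bounds max(0,m−m')=5 and min(l+m,l−m')=5 give 1 term
  k=5: (−1)^0·5387.9866/(720)·0.6887^3·0.7250^5 = +0.489792
d^4_{-1,4}(1.6222) = +0.489792
D = (-0.974099+0.226120i)·(+0.489792)·(-0.199806+0.979836i) = -0.013190-0.489615i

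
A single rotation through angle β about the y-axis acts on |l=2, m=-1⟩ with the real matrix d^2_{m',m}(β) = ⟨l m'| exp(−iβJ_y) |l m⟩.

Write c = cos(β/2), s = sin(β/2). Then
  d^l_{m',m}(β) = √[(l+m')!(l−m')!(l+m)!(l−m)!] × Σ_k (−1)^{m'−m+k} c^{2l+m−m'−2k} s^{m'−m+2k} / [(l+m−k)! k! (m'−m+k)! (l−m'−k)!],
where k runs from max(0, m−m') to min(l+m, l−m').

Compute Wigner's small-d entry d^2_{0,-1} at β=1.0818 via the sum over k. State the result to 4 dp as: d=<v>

d=-0.5079

d^2_{0,-1}(β=1.0818) via Wigner's sum:
c=cos(1.0818/2)=0.857246, s=sin(1.0818/2)=0.514908; N=√[2·2·1·6]=4.898979
Admissible k: 0..1 (factorial args all ≥0)
  k=0: (−1)^1·4.8990/(2)·0.8572^3·0.5149^1 = -0.794549
  k=1: (−1)^2·4.8990/(2)·0.8572^1·0.5149^3 = +0.286661
d^2_{0,-1}(1.0818) = -0.794549 +0.286661 = -0.507888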